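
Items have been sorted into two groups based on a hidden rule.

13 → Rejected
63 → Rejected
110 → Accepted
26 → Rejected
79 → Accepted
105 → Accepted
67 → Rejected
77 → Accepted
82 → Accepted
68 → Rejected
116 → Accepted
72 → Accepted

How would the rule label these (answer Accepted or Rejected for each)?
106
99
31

Accepted, Accepted, Rejected

Rule: at least 72. This holds for each 'Accepted' example and fails for each 'Rejected' one.
106: 106 ≥ 72, satisfies this → Accepted.
99: 99 ≥ 72, satisfies this → Accepted.
31: 31 < 72, does not pass → Rejected.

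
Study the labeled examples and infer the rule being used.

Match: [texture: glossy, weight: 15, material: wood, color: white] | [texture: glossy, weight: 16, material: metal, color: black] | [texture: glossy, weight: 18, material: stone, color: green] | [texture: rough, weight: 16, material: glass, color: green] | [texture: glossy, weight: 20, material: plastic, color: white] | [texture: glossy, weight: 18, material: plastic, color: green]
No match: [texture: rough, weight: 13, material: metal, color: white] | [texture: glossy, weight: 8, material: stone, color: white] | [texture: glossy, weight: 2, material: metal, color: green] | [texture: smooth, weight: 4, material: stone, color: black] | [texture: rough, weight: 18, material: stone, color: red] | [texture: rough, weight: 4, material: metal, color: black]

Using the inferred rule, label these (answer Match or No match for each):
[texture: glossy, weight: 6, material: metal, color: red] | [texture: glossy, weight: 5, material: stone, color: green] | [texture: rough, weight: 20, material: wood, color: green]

No match, No match, Match

A rule that fits every label: color is not red AND weight ≥ 15 — true of each 'Match' example, false of each 'No match' one.
[texture: glossy, weight: 6, material: metal, color: red] — color is red, weight = 6, hence No match.
[texture: glossy, weight: 5, material: stone, color: green] — color is green, weight = 5, hence No match.
[texture: rough, weight: 20, material: wood, color: green] — color is green, weight = 20, hence Match.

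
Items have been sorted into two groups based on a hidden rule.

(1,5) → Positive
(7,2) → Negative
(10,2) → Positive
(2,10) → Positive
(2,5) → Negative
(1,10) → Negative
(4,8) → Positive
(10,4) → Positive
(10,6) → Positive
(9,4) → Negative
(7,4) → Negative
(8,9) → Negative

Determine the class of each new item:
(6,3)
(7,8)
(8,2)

'Positive' ⟺ sum is even.

Negative, Negative, Positive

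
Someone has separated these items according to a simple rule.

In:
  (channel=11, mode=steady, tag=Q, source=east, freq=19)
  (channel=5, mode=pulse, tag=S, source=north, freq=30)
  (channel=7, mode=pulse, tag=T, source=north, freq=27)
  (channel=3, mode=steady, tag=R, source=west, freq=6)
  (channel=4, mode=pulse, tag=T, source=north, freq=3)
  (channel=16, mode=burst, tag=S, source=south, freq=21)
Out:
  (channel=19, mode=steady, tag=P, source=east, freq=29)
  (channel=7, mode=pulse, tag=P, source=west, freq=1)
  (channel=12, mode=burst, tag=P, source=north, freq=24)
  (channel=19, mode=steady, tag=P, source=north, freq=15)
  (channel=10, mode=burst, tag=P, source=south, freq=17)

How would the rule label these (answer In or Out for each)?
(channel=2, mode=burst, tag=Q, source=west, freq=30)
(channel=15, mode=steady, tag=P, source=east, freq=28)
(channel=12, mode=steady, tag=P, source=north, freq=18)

The rule appears to be: tag is not P.
(channel=2, mode=burst, tag=Q, source=west, freq=30): tag is Q — checks out, so In.
(channel=15, mode=steady, tag=P, source=east, freq=28): tag is P — fails this test, so Out.
(channel=12, mode=steady, tag=P, source=north, freq=18): tag is P — fails this test, so Out.

In, Out, Out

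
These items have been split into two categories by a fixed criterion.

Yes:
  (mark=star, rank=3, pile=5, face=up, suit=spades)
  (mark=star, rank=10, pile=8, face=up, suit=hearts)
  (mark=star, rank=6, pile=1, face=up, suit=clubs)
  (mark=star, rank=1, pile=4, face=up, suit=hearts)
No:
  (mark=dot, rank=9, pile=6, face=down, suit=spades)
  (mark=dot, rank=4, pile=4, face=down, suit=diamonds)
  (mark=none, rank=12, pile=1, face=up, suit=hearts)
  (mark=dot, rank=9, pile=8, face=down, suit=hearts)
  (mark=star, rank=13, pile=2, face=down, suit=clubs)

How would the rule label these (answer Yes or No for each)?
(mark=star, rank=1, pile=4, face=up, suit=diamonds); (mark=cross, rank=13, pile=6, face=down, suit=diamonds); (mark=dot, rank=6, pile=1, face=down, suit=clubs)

The rule appears to be: face is up AND mark is star.
(mark=star, rank=1, pile=4, face=up, suit=diamonds): face is up, mark is star, qualifies → Yes. (mark=cross, rank=13, pile=6, face=down, suit=diamonds): face is down, mark is cross, doesn't match → No. (mark=dot, rank=6, pile=1, face=down, suit=clubs): face is down, mark is dot, doesn't match → No.

Yes, No, No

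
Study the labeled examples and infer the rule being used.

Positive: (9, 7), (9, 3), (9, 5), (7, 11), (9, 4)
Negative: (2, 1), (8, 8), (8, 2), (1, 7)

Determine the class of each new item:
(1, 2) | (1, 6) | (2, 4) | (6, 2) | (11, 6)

Negative, Negative, Negative, Negative, Positive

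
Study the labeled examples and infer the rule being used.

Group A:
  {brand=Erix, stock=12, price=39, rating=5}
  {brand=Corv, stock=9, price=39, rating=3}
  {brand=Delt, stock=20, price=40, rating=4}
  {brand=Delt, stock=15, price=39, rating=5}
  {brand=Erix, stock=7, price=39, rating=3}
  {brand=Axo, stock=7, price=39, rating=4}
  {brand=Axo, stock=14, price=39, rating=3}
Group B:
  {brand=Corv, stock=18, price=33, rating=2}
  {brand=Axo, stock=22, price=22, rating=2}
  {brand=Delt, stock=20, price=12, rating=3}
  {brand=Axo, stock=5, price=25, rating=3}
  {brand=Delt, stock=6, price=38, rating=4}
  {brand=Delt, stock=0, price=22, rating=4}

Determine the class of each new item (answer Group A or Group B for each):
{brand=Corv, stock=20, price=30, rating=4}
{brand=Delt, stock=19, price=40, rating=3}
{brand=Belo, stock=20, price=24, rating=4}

Group B, Group A, Group B

Every 'Group A' example satisfies: price ≥ 39. None of the 'Group B' examples do.
{brand=Corv, stock=20, price=30, rating=4}: price = 30 — fails this test, so Group B. {brand=Delt, stock=19, price=40, rating=3}: price = 40 — checks out, so Group A. {brand=Belo, stock=20, price=24, rating=4}: price = 24 — fails this test, so Group B.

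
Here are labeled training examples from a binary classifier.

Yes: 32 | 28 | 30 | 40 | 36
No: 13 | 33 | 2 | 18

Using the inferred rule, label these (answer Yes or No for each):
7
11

The simplest hypothesis consistent with all the labels is: even AND at least 28.
7: No (7 is odd, 7 < 28).
11: No (11 is odd, 11 < 28).

No, No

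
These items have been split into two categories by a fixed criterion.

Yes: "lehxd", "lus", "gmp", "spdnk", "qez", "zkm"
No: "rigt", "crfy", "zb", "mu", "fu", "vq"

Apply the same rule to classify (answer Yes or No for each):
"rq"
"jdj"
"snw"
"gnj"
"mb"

No, Yes, Yes, Yes, No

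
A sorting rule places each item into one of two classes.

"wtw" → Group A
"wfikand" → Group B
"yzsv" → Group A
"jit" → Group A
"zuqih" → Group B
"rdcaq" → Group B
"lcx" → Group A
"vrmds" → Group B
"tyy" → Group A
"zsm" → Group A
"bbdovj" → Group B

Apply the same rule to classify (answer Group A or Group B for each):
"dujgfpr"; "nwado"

Group B, Group B

'Group A' ⟺ length ≤ 4.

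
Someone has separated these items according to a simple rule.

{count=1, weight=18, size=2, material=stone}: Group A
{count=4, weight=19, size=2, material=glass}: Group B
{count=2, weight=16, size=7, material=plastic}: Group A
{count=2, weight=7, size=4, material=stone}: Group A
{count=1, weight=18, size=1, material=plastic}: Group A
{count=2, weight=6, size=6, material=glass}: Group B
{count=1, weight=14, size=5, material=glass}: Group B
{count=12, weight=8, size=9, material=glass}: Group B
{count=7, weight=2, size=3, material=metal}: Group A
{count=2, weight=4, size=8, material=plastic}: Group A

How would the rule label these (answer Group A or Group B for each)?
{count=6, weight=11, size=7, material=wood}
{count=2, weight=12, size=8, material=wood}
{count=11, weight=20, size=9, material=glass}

Group A, Group A, Group B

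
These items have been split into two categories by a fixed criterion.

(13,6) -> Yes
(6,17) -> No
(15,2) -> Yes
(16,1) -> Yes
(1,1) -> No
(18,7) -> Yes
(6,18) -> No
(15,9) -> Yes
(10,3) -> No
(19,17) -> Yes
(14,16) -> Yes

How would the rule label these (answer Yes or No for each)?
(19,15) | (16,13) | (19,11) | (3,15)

The distinguishing property — first ≥ 13 — holds for all the 'Yes' cases and none of the 'No' cases.
Yes: (19,15), since first 19. Yes: (16,13), since first 16. Yes: (19,11), since first 19. No: (3,15), since first 3.

Yes, Yes, Yes, No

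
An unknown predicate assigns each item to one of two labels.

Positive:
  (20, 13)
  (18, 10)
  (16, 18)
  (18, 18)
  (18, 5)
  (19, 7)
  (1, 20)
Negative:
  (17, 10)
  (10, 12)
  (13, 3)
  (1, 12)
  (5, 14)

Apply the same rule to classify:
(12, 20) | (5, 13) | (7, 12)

Positive, Negative, Negative

The pattern is that an item is 'Positive' exactly when: max ≥ 18.
(12, 20): max 20, matches → Positive. (5, 13): max 13, does not pass → Negative. (7, 12): max 12, does not pass → Negative.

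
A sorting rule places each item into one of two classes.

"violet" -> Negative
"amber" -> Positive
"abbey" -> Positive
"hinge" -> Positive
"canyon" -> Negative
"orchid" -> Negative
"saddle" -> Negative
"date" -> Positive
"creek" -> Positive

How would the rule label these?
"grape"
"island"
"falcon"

Positive, Negative, Negative

The distinguishing property — length ≤ 5 — holds for all the 'Positive' cases and none of the 'Negative' cases.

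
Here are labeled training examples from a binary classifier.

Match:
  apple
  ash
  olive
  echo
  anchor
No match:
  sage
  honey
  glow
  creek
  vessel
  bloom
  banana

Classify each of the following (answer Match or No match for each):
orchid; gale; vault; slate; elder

Checking candidate rules against both groups, what survives is: starts with a vowel.
orchid: starts with 'o' — fits, so Match. gale: starts with 'g' — lacks this property, so No match. vault: starts with 'v' — lacks this property, so No match. slate: starts with 's' — lacks this property, so No match. elder: starts with 'e' — fits, so Match.

Match, No match, No match, No match, Match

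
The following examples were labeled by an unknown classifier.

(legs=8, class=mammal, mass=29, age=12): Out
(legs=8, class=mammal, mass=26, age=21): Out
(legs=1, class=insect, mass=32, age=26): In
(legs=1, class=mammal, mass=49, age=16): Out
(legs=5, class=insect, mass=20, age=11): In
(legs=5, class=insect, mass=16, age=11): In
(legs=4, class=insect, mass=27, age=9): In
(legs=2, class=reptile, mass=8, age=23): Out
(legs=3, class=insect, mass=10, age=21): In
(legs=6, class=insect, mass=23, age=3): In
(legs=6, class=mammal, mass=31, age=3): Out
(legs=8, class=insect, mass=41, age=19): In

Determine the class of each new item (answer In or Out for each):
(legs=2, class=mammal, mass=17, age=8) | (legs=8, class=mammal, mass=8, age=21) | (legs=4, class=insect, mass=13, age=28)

Out, Out, In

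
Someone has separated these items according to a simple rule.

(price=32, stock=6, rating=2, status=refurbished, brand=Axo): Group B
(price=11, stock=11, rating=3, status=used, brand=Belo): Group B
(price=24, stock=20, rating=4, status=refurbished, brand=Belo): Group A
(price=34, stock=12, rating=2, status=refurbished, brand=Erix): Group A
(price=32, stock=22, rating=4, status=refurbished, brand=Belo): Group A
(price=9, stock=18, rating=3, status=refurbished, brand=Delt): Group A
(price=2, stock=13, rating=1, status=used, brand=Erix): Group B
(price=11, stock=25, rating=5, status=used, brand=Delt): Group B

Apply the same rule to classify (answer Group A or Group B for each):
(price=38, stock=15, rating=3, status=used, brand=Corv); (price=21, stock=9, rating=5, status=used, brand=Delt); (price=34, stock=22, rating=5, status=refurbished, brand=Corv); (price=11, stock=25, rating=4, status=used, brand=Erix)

Group B, Group B, Group A, Group B

The common property of the 'Group A' items is: status is refurbished AND stock ≥ 11. No 'Group B' item has it.
(price=38, stock=15, rating=3, status=used, brand=Corv) → status is used, stock = 15 → Group B. (price=21, stock=9, rating=5, status=used, brand=Delt) → status is used, stock = 9 → Group B. (price=34, stock=22, rating=5, status=refurbished, brand=Corv) → status is refurbished, stock = 22 → Group A. (price=11, stock=25, rating=4, status=used, brand=Erix) → status is used, stock = 25 → Group B.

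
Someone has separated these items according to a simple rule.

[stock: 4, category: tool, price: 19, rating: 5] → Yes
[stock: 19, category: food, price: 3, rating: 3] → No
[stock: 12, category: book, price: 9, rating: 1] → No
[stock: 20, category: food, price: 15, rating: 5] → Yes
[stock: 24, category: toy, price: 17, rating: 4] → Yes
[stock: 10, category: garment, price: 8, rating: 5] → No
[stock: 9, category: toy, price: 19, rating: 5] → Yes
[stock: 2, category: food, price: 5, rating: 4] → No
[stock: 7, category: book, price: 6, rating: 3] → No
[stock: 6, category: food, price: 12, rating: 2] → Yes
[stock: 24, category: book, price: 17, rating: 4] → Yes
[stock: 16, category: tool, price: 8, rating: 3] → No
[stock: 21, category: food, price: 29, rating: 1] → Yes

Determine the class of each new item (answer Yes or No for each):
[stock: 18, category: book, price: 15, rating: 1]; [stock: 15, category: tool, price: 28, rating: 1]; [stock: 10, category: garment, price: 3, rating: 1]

Yes, Yes, No

The distinguishing property — price ≥ 12 — holds for all the 'Yes' cases and none of the 'No' cases.
[stock: 18, category: book, price: 15, rating: 1]: price = 15, meets the rule → Yes.
[stock: 15, category: tool, price: 28, rating: 1]: price = 28, meets the rule → Yes.
[stock: 10, category: garment, price: 3, rating: 1]: price = 3, fails this test → No.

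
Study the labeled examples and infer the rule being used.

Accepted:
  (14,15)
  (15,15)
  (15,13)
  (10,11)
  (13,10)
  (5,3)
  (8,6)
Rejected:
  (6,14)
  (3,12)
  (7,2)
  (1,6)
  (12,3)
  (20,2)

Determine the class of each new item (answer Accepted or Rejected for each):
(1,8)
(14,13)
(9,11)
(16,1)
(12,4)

A rule that fits every label: |first − second| ≤ 3 — true of each 'Accepted' example, false of each 'Rejected' one.

Rejected, Accepted, Accepted, Rejected, Rejected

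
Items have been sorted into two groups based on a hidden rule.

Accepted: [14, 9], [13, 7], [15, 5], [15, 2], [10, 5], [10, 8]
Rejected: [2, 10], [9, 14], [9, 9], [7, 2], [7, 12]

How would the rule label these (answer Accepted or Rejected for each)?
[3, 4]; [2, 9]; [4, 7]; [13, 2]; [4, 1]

Rejected, Rejected, Rejected, Accepted, Rejected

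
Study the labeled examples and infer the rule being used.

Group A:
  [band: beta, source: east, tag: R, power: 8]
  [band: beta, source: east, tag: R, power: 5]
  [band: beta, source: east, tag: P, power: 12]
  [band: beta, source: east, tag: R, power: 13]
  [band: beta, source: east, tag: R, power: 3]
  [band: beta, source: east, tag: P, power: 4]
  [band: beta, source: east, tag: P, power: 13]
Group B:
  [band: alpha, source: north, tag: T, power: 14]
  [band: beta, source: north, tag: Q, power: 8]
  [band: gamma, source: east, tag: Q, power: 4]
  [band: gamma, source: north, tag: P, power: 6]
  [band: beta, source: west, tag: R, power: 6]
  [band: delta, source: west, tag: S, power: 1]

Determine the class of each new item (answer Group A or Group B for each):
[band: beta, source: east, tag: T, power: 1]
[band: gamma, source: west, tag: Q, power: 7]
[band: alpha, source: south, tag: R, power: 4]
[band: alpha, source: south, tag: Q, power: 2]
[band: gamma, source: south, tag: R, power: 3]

Group A, Group B, Group B, Group B, Group B

All 'Group A' examples share one property — band is beta AND source is east — and every 'Group B' example lacks it.
[band: beta, source: east, tag: T, power: 1] → band is beta, source is east → Group A.
[band: gamma, source: west, tag: Q, power: 7] → band is gamma, source is west → Group B.
[band: alpha, source: south, tag: R, power: 4] → band is alpha, source is south → Group B.
[band: alpha, source: south, tag: Q, power: 2] → band is alpha, source is south → Group B.
[band: gamma, source: south, tag: R, power: 3] → band is gamma, source is south → Group B.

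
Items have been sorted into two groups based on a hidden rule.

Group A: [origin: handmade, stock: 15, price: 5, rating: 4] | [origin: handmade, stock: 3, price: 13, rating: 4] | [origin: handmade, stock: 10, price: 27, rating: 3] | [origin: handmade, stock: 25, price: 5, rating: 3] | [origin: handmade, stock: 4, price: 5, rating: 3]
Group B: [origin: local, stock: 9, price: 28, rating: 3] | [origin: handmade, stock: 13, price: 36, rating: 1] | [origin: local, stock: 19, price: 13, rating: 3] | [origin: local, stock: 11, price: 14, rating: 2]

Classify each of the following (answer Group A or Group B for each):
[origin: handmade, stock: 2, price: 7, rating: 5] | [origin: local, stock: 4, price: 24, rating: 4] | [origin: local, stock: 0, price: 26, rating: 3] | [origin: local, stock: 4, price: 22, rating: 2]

Group A, Group B, Group B, Group B

A rule that fits every label: origin is handmade AND price ≤ 27 — true of each 'Group A' example, false of each 'Group B' one.
[origin: handmade, stock: 2, price: 7, rating: 5] → origin is handmade, price = 7 → Group A. [origin: local, stock: 4, price: 24, rating: 4] → origin is local, price = 24 → Group B. [origin: local, stock: 0, price: 26, rating: 3] → origin is local, price = 26 → Group B. [origin: local, stock: 4, price: 22, rating: 2] → origin is local, price = 22 → Group B.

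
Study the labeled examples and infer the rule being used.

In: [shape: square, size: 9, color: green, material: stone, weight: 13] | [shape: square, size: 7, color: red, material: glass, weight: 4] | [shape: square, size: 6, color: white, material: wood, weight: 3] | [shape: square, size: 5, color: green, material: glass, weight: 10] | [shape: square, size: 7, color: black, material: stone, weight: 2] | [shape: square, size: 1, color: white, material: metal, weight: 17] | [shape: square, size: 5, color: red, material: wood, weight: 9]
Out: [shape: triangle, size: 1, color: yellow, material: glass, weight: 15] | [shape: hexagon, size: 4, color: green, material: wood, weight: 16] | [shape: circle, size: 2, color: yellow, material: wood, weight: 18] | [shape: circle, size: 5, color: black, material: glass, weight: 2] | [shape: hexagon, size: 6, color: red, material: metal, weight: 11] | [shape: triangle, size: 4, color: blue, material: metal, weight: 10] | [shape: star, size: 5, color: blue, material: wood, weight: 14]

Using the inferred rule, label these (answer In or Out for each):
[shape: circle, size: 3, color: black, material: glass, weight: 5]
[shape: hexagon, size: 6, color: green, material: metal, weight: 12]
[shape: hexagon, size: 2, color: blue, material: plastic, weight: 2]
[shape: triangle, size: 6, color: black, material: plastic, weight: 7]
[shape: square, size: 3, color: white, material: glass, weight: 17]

The pattern is that an item is 'In' exactly when: shape is square.
[shape: circle, size: 3, color: black, material: glass, weight: 5]: shape is circle, doesn't match → Out. [shape: hexagon, size: 6, color: green, material: metal, weight: 12]: shape is hexagon, doesn't match → Out. [shape: hexagon, size: 2, color: blue, material: plastic, weight: 2]: shape is hexagon, doesn't match → Out. [shape: triangle, size: 6, color: black, material: plastic, weight: 7]: shape is triangle, doesn't match → Out. [shape: square, size: 3, color: white, material: glass, weight: 17]: shape is square, satisfies this → In.

Out, Out, Out, Out, In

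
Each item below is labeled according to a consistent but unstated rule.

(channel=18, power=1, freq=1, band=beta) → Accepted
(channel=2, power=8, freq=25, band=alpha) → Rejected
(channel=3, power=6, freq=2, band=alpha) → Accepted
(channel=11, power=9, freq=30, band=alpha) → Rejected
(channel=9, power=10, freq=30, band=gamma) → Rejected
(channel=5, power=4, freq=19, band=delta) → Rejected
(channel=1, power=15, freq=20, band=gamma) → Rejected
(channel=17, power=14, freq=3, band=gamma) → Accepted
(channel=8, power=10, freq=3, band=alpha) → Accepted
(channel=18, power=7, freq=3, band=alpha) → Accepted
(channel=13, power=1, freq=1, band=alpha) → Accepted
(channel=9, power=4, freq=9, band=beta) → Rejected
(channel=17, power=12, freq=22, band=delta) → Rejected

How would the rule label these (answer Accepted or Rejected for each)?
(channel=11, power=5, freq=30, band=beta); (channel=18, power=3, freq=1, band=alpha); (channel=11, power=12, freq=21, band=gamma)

Rejected, Accepted, Rejected

'Accepted' ⟺ freq ≤ 3.
(channel=11, power=5, freq=30, band=beta) → freq = 30 → Rejected. (channel=18, power=3, freq=1, band=alpha) → freq = 1 → Accepted. (channel=11, power=12, freq=21, band=gamma) → freq = 21 → Rejected.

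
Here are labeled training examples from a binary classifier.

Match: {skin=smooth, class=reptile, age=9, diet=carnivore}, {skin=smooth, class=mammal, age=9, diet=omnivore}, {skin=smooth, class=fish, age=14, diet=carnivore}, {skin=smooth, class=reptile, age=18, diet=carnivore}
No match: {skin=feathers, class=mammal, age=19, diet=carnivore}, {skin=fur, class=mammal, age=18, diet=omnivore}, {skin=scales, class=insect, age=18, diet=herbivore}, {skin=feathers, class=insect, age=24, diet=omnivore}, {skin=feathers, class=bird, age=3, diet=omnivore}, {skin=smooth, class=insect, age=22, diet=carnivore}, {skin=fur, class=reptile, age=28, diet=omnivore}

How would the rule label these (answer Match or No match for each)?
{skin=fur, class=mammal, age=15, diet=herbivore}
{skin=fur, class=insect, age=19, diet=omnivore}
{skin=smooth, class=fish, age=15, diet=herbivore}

The common property of the 'Match' items is: skin is smooth AND age ≤ 18. No 'No match' item has it.
{skin=fur, class=mammal, age=15, diet=herbivore}: skin is fur, age = 15 — does not satisfy this, so No match. {skin=fur, class=insect, age=19, diet=omnivore}: skin is fur, age = 19 — does not satisfy this, so No match. {skin=smooth, class=fish, age=15, diet=herbivore}: skin is smooth, age = 15 — qualifies, so Match.

No match, No match, Match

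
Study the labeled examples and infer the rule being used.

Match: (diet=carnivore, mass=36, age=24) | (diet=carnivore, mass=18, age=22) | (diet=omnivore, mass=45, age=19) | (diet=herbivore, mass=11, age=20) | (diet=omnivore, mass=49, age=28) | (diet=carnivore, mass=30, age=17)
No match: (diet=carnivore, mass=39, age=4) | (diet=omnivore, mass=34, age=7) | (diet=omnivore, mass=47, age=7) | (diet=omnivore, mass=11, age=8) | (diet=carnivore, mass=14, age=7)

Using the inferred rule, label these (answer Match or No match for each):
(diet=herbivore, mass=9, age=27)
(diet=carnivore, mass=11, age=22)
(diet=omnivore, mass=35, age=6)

Every 'Match' example satisfies: age ≥ 17. None of the 'No match' examples do.
Match: (diet=herbivore, mass=9, age=27), since age = 27.
Match: (diet=carnivore, mass=11, age=22), since age = 22.
No match: (diet=omnivore, mass=35, age=6), since age = 6.

Match, Match, No match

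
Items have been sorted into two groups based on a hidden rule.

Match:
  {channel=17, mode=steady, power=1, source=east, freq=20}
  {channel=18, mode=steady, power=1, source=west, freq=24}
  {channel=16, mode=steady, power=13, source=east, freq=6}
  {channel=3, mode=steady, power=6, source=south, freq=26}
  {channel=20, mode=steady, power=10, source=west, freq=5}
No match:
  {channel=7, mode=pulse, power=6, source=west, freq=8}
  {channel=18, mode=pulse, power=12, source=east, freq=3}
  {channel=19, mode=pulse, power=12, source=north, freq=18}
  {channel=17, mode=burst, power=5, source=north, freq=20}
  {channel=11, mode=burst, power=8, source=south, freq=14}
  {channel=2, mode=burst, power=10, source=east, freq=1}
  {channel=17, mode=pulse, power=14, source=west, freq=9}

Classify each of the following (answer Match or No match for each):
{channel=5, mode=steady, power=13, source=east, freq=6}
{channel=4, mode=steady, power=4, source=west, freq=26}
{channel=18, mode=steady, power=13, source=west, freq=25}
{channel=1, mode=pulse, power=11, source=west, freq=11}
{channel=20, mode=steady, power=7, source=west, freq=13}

Match, Match, Match, No match, Match

The common property of the 'Match' items is: mode is steady. No 'No match' item has it.
{channel=5, mode=steady, power=13, source=east, freq=6} → mode is steady → Match. {channel=4, mode=steady, power=4, source=west, freq=26} → mode is steady → Match. {channel=18, mode=steady, power=13, source=west, freq=25} → mode is steady → Match. {channel=1, mode=pulse, power=11, source=west, freq=11} → mode is pulse → No match. {channel=20, mode=steady, power=7, source=west, freq=13} → mode is steady → Match.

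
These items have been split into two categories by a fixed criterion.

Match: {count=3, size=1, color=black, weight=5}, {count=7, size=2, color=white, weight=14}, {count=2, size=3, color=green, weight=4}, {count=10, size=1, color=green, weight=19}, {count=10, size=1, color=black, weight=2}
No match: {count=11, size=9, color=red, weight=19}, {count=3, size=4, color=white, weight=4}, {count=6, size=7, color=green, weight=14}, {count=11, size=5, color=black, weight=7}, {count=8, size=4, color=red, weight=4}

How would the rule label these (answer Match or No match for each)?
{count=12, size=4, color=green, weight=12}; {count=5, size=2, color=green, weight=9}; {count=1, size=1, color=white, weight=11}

The pattern is that an item is 'Match' exactly when: size ≤ 3.
{count=12, size=4, color=green, weight=12} — size = 4, hence No match.
{count=5, size=2, color=green, weight=9} — size = 2, hence Match.
{count=1, size=1, color=white, weight=11} — size = 1, hence Match.

No match, Match, Match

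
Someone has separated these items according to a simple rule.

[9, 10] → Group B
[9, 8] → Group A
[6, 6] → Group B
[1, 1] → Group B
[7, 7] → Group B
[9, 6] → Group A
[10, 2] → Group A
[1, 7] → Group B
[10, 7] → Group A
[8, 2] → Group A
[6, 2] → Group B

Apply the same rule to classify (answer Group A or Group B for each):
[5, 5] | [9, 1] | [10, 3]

Group B, Group A, Group A

All 'Group A' examples share one property — first > second AND sum ≥ 10 — and every 'Group B' example lacks it.
Group B: [5, 5], since 5 = 5, 5+5 = 10. Group A: [9, 1], since 9 > 1, 9+1 = 10. Group A: [10, 3], since 10 > 3, 10+3 = 13.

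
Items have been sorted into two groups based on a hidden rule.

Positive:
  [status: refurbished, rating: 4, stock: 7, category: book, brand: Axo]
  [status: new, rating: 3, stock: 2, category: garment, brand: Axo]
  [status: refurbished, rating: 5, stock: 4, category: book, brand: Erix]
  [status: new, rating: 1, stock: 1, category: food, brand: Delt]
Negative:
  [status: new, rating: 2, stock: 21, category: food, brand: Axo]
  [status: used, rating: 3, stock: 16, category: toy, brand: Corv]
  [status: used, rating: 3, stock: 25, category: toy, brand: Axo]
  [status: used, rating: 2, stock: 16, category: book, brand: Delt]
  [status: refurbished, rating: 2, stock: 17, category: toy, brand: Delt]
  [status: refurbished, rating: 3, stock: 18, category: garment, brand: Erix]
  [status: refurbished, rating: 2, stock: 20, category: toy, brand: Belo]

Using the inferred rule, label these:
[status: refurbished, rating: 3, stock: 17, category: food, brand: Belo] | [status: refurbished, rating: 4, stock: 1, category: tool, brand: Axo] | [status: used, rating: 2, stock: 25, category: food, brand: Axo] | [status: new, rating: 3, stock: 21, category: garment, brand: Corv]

The rule appears to be: stock ≤ 7.
[status: refurbished, rating: 3, stock: 17, category: food, brand: Belo] — stock = 17, hence Negative.
[status: refurbished, rating: 4, stock: 1, category: tool, brand: Axo] — stock = 1, hence Positive.
[status: used, rating: 2, stock: 25, category: food, brand: Axo] — stock = 25, hence Negative.
[status: new, rating: 3, stock: 21, category: garment, brand: Corv] — stock = 21, hence Negative.

Negative, Positive, Negative, Negative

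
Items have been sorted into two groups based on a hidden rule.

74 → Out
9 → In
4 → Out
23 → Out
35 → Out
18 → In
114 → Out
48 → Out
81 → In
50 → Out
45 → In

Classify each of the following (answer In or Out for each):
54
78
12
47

In, Out, Out, Out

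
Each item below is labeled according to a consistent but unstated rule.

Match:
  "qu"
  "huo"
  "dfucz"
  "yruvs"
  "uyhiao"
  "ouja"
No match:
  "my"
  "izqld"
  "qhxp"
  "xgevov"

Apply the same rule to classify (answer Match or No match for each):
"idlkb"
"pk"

No match, No match

The rule appears to be: contains 'u'.
"idlkb" → no 'u' → No match.
"pk" → no 'u' → No match.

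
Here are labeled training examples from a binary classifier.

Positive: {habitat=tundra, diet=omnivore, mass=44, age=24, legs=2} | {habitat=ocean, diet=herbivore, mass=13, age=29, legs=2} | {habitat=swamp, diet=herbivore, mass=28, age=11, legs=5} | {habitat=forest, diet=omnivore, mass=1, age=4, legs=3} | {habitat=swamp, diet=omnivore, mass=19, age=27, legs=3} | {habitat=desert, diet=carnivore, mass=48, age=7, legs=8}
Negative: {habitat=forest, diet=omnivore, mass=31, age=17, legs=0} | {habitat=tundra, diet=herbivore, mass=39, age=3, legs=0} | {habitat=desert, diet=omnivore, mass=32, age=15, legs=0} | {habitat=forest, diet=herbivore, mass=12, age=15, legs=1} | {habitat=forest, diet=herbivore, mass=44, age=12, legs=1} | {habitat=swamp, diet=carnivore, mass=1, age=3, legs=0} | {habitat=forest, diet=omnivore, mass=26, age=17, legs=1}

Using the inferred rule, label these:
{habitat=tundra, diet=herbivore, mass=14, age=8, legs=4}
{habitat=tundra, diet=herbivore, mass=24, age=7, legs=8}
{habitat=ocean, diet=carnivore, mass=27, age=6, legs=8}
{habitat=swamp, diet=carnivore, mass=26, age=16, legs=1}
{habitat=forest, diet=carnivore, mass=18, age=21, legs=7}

One predicate separates the groups cleanly: legs ≥ 2.
{habitat=tundra, diet=herbivore, mass=14, age=8, legs=4} → legs = 4 → Positive. {habitat=tundra, diet=herbivore, mass=24, age=7, legs=8} → legs = 8 → Positive. {habitat=ocean, diet=carnivore, mass=27, age=6, legs=8} → legs = 8 → Positive. {habitat=swamp, diet=carnivore, mass=26, age=16, legs=1} → legs = 1 → Negative. {habitat=forest, diet=carnivore, mass=18, age=21, legs=7} → legs = 7 → Positive.

Positive, Positive, Positive, Negative, Positive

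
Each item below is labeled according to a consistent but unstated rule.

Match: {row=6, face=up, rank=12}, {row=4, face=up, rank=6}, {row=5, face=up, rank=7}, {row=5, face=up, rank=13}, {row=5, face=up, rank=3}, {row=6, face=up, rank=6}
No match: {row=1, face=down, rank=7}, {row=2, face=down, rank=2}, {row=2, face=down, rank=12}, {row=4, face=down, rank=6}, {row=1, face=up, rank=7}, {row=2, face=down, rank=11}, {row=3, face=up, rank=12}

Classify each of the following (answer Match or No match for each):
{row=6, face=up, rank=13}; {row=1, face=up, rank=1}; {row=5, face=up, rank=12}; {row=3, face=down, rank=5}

Match, No match, Match, No match

The distinguishing property — face is up AND row ≥ 4 — holds for all the 'Match' cases and none of the 'No match' cases.
{row=6, face=up, rank=13} — face is up, row = 6, hence Match.
{row=1, face=up, rank=1} — face is up, row = 1, hence No match.
{row=5, face=up, rank=12} — face is up, row = 5, hence Match.
{row=3, face=down, rank=5} — face is down, row = 3, hence No match.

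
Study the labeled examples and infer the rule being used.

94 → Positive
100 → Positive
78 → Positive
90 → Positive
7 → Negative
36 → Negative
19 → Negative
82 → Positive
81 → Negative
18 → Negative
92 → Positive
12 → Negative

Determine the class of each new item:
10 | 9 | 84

Rule: even AND at least 78. This holds for each 'Positive' example and fails for each 'Negative' one.
10 — 10 is even, 10 < 78, hence Negative. 9 — 9 is odd, 9 < 78, hence Negative. 84 — 84 is even, 84 ≥ 78, hence Positive.

Negative, Negative, Positive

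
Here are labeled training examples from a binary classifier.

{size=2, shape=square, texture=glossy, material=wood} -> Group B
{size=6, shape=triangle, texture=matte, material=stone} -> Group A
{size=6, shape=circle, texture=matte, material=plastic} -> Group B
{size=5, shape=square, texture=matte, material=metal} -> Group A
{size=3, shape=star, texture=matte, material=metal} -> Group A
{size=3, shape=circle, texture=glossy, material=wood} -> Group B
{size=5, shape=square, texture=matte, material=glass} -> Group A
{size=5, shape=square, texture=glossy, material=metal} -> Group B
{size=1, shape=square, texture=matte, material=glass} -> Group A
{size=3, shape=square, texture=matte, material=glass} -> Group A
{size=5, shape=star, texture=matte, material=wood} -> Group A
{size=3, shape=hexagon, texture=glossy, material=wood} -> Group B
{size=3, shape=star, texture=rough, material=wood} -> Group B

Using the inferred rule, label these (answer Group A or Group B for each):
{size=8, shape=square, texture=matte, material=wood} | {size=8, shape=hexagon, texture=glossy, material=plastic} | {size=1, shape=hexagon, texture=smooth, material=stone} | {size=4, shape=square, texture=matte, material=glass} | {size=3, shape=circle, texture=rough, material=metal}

Group A, Group B, Group B, Group A, Group B

'Group A' ⟺ shape is not circle AND texture is matte.
{size=8, shape=square, texture=matte, material=wood}: shape is square, texture is matte, has this property → Group A.
{size=8, shape=hexagon, texture=glossy, material=plastic}: shape is hexagon, texture is glossy, does not fit → Group B.
{size=1, shape=hexagon, texture=smooth, material=stone}: shape is hexagon, texture is smooth, does not fit → Group B.
{size=4, shape=square, texture=matte, material=glass}: shape is square, texture is matte, has this property → Group A.
{size=3, shape=circle, texture=rough, material=metal}: shape is circle, texture is rough, does not fit → Group B.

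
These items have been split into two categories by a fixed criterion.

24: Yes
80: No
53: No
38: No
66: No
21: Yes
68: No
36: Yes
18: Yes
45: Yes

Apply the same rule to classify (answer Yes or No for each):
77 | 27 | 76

Rule: multiple of 3 AND at most 45. This holds for each 'Yes' example and fails for each 'No' one.
77: No (77 = 3·25 + 2, 77 > 45).
27: Yes (27 = 3·9, 27 ≤ 45).
76: No (76 = 3·25 + 1, 76 > 45).

No, Yes, No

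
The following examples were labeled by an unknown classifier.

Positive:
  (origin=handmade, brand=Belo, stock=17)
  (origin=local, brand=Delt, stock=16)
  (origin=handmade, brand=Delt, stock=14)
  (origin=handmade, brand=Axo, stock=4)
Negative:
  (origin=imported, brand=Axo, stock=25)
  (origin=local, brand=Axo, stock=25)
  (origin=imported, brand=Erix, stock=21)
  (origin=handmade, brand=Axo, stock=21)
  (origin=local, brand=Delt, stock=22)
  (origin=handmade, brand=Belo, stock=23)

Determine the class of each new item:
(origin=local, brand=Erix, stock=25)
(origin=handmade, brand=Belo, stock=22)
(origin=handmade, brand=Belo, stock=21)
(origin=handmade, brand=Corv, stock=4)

Negative, Negative, Negative, Positive

The pattern is that an item is 'Positive' exactly when: stock ≤ 17.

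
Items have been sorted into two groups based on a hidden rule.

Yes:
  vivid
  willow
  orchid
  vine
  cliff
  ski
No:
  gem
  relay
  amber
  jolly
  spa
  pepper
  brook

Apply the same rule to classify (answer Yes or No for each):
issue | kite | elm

Yes, Yes, No

A rule that fits every label: contains 'i' — true of each 'Yes' example, false of each 'No' one.
issue → has 'i' → Yes. kite → has 'i' → Yes. elm → no 'i' → No.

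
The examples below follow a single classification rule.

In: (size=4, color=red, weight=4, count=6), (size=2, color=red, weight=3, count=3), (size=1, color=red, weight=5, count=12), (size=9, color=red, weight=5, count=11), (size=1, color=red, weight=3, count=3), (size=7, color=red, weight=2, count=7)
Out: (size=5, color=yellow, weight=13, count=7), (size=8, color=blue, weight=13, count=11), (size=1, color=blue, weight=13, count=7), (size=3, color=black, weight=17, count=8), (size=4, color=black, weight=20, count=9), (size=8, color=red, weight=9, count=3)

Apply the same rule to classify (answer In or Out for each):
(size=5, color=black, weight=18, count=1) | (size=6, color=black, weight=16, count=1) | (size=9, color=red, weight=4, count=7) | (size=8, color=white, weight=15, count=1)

The simplest hypothesis consistent with all the labels is: weight ≤ 5.

Out, Out, In, Out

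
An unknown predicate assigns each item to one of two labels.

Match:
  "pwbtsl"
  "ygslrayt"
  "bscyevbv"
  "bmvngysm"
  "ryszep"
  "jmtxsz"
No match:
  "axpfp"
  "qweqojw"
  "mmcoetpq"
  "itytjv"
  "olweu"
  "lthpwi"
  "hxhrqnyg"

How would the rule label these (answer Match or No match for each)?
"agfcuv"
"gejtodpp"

The common property of the 'Match' items is: contains 's'. No 'No match' item has it.
"agfcuv" — no 's', hence No match.
"gejtodpp" — no 's', hence No match.

No match, No match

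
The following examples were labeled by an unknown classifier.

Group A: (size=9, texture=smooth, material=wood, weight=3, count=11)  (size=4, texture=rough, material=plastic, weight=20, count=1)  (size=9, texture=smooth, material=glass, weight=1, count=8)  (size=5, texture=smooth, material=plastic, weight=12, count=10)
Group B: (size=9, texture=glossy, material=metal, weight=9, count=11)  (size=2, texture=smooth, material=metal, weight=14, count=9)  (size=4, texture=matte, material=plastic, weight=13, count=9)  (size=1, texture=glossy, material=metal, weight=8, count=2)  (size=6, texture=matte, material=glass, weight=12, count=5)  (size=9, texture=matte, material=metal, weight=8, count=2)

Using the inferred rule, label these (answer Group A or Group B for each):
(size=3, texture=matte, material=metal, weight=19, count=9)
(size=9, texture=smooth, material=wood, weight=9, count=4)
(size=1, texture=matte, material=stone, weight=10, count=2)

All 'Group A' examples share one property — material is not metal AND texture is not matte — and every 'Group B' example lacks it.
(size=3, texture=matte, material=metal, weight=19, count=9) → material is metal, texture is matte → Group B. (size=9, texture=smooth, material=wood, weight=9, count=4) → material is wood, texture is smooth → Group A. (size=1, texture=matte, material=stone, weight=10, count=2) → material is stone, texture is matte → Group B.

Group B, Group A, Group B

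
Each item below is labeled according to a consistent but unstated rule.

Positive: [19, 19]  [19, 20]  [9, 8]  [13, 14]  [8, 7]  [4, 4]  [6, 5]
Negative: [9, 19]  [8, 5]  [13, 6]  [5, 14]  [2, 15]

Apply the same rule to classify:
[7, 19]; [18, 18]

The common property of the 'Positive' items is: |first − second| ≤ 1. No 'Negative' item has it.
[7, 19]: |7−19| = 12, does not satisfy this → Negative. [18, 18]: |18−18| = 0, satisfies this → Positive.

Negative, Positive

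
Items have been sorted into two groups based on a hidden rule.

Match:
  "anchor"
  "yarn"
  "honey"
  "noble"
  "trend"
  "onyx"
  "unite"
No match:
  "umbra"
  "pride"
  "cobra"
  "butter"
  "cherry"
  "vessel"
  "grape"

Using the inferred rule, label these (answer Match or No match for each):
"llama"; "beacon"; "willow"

The simplest hypothesis consistent with all the labels is: contains 'n'.
"llama": no 'n', fails this test → No match.
"beacon": has 'n', matches → Match.
"willow": no 'n', fails this test → No match.

No match, Match, No match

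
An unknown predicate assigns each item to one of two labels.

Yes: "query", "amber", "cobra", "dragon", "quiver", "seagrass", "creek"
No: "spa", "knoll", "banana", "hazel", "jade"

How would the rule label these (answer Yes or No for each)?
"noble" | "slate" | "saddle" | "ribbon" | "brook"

The common property of the 'Yes' items is: contains 'r'. No 'No' item has it.

No, No, No, Yes, Yes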